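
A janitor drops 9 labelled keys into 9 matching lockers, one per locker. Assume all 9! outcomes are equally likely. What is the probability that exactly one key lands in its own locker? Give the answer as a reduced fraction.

Favorable outcomes: C(9,1)·!8 = 9·14833 = 133497.
Total outcomes: 9! = 362880.
Probability = 133497/362880 = 2119/5760.

2119/5760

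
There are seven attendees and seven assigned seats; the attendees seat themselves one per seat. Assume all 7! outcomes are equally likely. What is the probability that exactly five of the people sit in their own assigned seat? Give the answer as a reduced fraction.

1/240

Favorable outcomes: C(7,5)·!2 = 21·1 = 21.
Total outcomes: 7! = 5040.
Probability = 21/5040 = 1/240.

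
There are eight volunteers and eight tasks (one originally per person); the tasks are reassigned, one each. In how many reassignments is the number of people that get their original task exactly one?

Pick the single fixed position: C(8,1) = 8 ways.
The remaining 7 must be deranged: !7 = 1854.
Total: 8 × 1854 = 14832.

14832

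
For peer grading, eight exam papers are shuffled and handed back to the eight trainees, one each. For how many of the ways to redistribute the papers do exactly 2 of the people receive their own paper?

Pick the 2 fixed positions: C(8,2) = 28 ways.
The other 6 form a derangement: !6 = 265.
Total: 28 × 265 = 7420.

7420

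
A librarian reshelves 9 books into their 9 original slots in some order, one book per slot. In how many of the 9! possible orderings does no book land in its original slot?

Recurrence: !9 = 9·!8 + (-1)^9.
!9 = 9·14833 - 1 = 133496

133496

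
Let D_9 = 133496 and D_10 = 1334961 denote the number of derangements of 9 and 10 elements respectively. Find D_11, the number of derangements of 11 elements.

14684570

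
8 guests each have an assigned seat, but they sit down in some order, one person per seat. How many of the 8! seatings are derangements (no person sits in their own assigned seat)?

14833

By inclusion-exclusion, !8 = Σ (-1)^k · 8!/k! for k=0..8
= 8! - 8!/1! + 8!/2! - 8!/3! + 8!/4! - 8!/5! + 8!/6! - 8!/7! + 8!/8!
= 40320 - 40320 + 20160 - 6720 + 1680 - 336 + 56 - 8 + 1
= 14833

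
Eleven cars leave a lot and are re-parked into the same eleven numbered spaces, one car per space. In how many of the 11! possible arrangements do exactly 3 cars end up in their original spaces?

2447445

Choose which 3 of the 11 are fixed: C(11,3) = 165.
The other 8 form a derangement: !8 = 14833.
Total: 165 × 14833 = 2447445.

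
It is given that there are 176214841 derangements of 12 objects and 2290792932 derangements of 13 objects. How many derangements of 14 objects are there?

D_14 = (14-1)·(D_13 + D_12) = 13·(2290792932 + 176214841) = 13·2467007773 = 32071101049.

32071101049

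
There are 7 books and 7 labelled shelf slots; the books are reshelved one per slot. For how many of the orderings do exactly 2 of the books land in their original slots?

924

Choose which 2 of the 7 are fixed: C(7,2) = 21.
The remaining 5 must be deranged: !5 = 44.
Total: 21 × 44 = 924.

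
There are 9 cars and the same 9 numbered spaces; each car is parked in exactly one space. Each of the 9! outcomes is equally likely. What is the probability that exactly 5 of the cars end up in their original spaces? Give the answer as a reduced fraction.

1/320

Favorable outcomes: C(9,5)·!4 = 126·9 = 1134.
Total outcomes: 9! = 362880.
Probability = 1134/362880 = 1/320.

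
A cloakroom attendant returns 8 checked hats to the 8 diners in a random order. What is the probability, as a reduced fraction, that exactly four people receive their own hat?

Favorable outcomes: C(8,4)·!4 = 70·9 = 630.
Total outcomes: 8! = 40320.
Probability = 630/40320 = 1/64.

1/64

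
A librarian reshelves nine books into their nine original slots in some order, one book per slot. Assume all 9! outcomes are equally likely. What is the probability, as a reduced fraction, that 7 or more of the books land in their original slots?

Favorable outcomes: Σ_{i≥7} C(9,i)·!(9-i) = 36·1 + 9·0 + 1·1 = 37.
Total outcomes: 9! = 362880.
Probability = 37/362880 = 37/362880.

37/362880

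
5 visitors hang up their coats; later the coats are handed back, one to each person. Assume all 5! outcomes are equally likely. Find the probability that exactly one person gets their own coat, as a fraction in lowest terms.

3/8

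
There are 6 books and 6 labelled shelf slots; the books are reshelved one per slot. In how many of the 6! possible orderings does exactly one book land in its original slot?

Choose which one of the 6 is fixed: C(6,1) = 6.
The remaining 5 must be deranged: !5 = 44.
Total: 6 × 44 = 264.

264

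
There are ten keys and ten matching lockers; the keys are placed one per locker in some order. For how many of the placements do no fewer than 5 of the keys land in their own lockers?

13264

Sum C(10,i)·!(10-i) for i = 5..10:
  i=5: C(10,5)·!5 = 252·44 = 11088
  i=6: C(10,6)·!4 = 210·9 = 1890
  i=7: C(10,7)·!3 = 120·2 = 240
  i=8: C(10,8)·!2 = 45·1 = 45
  i=9: C(10,9)·!1 = 10·0 = 0
  i=10: C(10,10)·!0 = 1·1 = 1
Total = 13264.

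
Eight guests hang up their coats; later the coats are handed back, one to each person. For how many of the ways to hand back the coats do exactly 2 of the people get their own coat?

7420

Choose which 2 of the 8 are fixed: C(8,2) = 28.
The other 6 form a derangement: !6 = 265.
Total: 28 × 265 = 7420.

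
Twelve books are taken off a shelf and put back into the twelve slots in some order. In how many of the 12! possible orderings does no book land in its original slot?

176214841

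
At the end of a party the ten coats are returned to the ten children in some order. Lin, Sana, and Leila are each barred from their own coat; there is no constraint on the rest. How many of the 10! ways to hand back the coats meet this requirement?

2656080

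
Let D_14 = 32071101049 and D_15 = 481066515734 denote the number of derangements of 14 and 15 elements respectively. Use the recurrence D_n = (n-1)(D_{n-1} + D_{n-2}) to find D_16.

7697064251745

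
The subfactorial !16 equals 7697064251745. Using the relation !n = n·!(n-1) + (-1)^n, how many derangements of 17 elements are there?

130850092279664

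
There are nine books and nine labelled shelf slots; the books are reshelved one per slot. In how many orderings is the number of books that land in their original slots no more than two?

# with exactly i fixed is C(9,i)·!(9-i); sum over i=0..2:
  i=0: C(9,0)·!9 = 1·133496 = 133496
  i=1: C(9,1)·!8 = 9·14833 = 133497
  i=2: C(9,2)·!7 = 36·1854 = 66744
Total = 333737.

333737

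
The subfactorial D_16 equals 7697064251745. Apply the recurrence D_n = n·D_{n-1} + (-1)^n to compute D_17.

130850092279664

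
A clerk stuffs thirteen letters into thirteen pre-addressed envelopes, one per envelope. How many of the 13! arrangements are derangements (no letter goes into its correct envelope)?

2290792932

The subfactorial !13 = [13!/e] (nearest integer).
13! = 6227020800, and 6227020800/e ≈ 2290792932.07, so !13 = 2290792932.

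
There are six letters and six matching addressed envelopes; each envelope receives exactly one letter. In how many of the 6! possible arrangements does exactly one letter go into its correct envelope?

Choose which one of the 6 is fixed: C(6,1) = 6.
The other 5 form a derangement: !5 = 44.
Total: 6 × 44 = 264.

264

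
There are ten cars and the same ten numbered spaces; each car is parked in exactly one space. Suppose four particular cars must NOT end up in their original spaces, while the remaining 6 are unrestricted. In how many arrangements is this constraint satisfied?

Inclusion-exclusion on the 4 forbidden self-matches:
Σ_{j=0}^{4} (-1)^j C(4,j)(10-j)!
= C(4,0)·10! - C(4,1)·9! + C(4,2)·8! - C(4,3)·7! + C(4,4)·6!
= 3628800 - 1451520 + 241920 - 20160 + 720
= 2399760

2399760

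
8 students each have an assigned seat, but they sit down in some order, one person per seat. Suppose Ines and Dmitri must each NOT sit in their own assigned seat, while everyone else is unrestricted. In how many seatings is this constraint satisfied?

30960

Let A_j be the event that the j-th constrained one is fixed. By inclusion-exclusion over the 2 events:
Σ_{j=0}^{2} (-1)^j C(2,j)(8-j)!
= C(2,0)·8! - C(2,1)·7! + C(2,2)·6!
= 40320 - 10080 + 720
= 30960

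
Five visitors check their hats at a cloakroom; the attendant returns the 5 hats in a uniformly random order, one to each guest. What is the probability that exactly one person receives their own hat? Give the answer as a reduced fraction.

3/8

Favorable outcomes: C(5,1)·!4 = 5·9 = 45.
Total outcomes: 5! = 120.
Probability = 45/120 = 3/8.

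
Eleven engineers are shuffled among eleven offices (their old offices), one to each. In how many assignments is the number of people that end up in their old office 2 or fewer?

# with exactly i fixed is C(11,i)·!(11-i); sum over i=0..2:
  i=0: C(11,0)·!11 = 1·14684570 = 14684570
  i=1: C(11,1)·!10 = 11·1334961 = 14684571
  i=2: C(11,2)·!9 = 55·133496 = 7342280
Total = 36711421.

36711421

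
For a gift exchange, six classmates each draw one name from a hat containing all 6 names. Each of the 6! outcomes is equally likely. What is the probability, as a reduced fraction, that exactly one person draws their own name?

Favorable outcomes: C(6,1)·!5 = 6·44 = 264.
Total outcomes: 6! = 720.
Probability = 264/720 = 11/30.

11/30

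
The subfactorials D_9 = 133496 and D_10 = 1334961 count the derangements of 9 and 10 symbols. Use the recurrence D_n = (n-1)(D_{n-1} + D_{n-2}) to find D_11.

14684570

D_11 = (11-1)·(D_10 + D_9) = 10·(1334961 + 133496) = 10·1468457 = 14684570.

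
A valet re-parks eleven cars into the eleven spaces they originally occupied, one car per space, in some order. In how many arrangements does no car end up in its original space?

14684570

!11 is the nearest integer to 11!/e.
11! = 39916800, and 39916800/e ≈ 14684570.08, so !11 = 14684570.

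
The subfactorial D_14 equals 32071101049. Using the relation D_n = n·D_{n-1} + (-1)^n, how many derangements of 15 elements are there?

D_15 = 15·32071101049 - 1 = 481066515734.

481066515734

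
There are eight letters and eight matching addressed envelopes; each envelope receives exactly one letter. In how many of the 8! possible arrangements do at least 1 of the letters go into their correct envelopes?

25487

# with exactly i fixed is C(8,i)·!(8-i); sum over i=1..8:
  i=1: C(8,1)·!7 = 8·1854 = 14832
  i=2: C(8,2)·!6 = 28·265 = 7420
  i=3: C(8,3)·!5 = 56·44 = 2464
  i=4: C(8,4)·!4 = 70·9 = 630
  i=5: C(8,5)·!3 = 56·2 = 112
  i=6: C(8,6)·!2 = 28·1 = 28
  i=7: C(8,7)·!1 = 8·0 = 0
  i=8: C(8,8)·!0 = 1·1 = 1
Total = 25487.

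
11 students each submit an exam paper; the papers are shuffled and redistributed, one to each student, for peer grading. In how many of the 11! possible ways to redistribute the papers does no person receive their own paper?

Recurrence: !11 = 11·!10 + (-1)^11.
!11 = 11·1334961 - 1 = 14684570

14684570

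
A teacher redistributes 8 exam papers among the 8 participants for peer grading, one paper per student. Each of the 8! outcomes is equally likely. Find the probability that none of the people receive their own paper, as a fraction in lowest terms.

2119/5760

Favorable outcomes: !8 = 14833.
Total outcomes: 8! = 40320.
Probability = 14833/40320 = 2119/5760.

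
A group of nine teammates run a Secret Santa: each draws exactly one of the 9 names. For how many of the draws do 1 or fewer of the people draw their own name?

266993

# with exactly i fixed is C(9,i)·!(9-i); sum over i=0..1:
  i=0: C(9,0)·!9 = 1·133496 = 133496
  i=1: C(9,1)·!8 = 9·14833 = 133497
Total = 266993.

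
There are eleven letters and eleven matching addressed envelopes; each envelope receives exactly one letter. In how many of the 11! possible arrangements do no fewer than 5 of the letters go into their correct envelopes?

146114

# with exactly i fixed is C(11,i)·!(11-i); sum over i=5..11:
  i=5: C(11,5)·!6 = 462·265 = 122430
  i=6: C(11,6)·!5 = 462·44 = 20328
  i=7: C(11,7)·!4 = 330·9 = 2970
  i=8: C(11,8)·!3 = 165·2 = 330
  i=9: C(11,9)·!2 = 55·1 = 55
  i=10: C(11,10)·!1 = 11·0 = 0
  i=11: C(11,11)·!0 = 1·1 = 1
Total = 146114.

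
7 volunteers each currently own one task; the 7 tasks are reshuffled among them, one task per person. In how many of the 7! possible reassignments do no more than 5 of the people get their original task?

5039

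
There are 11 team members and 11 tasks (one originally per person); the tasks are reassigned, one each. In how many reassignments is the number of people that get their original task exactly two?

7342280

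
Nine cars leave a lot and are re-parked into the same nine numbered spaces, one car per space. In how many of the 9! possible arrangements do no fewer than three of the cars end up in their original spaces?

29143

# with exactly i fixed is C(9,i)·!(9-i); sum over i=3..9:
  i=3: C(9,3)·!6 = 84·265 = 22260
  i=4: C(9,4)·!5 = 126·44 = 5544
  i=5: C(9,5)·!4 = 126·9 = 1134
  i=6: C(9,6)·!3 = 84·2 = 168
  i=7: C(9,7)·!2 = 36·1 = 36
  i=8: C(9,8)·!1 = 9·0 = 0
  i=9: C(9,9)·!0 = 1·1 = 1
Total = 29143.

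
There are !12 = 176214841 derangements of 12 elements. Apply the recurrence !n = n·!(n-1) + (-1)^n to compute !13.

2290792932

!13 = 13·176214841 - 1 = 2290792932.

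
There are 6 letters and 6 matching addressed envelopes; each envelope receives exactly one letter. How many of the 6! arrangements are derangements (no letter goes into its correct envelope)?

265

The subfactorial !6 = [6!/e] (nearest integer).
6! = 720, and 720/e ≈ 264.87, so !6 = 265.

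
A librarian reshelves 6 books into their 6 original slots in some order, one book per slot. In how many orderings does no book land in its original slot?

265

The subfactorial !6 = [6!/e] (nearest integer).
6! = 720, and 720/e ≈ 264.87, so !6 = 265.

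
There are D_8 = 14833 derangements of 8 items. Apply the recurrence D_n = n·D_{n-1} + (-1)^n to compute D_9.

133496

D_9 = 9·14833 - 1 = 133496.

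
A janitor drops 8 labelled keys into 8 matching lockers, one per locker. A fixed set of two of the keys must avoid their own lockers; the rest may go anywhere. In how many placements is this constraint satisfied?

Let A_j be the event that the j-th constrained one is fixed. By inclusion-exclusion over the 2 events:
Σ_{j=0}^{2} (-1)^j C(2,j)(8-j)!
= C(2,0)·8! - C(2,1)·7! + C(2,2)·6!
= 40320 - 10080 + 720
= 30960

30960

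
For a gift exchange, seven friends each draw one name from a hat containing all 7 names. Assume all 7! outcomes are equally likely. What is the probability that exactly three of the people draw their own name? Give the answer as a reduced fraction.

1/16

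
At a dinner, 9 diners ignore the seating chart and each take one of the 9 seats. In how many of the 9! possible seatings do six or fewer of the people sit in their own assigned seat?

# with exactly i fixed is C(9,i)·!(9-i); sum over i=0..6:
  i=0: C(9,0)·!9 = 1·133496 = 133496
  i=1: C(9,1)·!8 = 9·14833 = 133497
  i=2: C(9,2)·!7 = 36·1854 = 66744
  i=3: C(9,3)·!6 = 84·265 = 22260
  i=4: C(9,4)·!5 = 126·44 = 5544
  i=5: C(9,5)·!4 = 126·9 = 1134
  i=6: C(9,6)·!3 = 84·2 = 168
Total = 362843.

362843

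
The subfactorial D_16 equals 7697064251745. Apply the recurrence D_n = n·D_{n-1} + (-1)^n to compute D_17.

130850092279664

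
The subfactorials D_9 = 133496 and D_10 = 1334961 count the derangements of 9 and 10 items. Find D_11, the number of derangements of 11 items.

14684570

D_11 = (11-1)·(D_10 + D_9) = 10·(1334961 + 133496) = 10·1468457 = 14684570.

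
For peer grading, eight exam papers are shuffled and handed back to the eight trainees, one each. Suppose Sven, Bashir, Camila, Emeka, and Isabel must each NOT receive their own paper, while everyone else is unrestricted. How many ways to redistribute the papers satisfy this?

Inclusion-exclusion on the 5 forbidden self-matches:
Σ_{j=0}^{5} (-1)^j C(5,j)(8-j)!
= C(5,0)·8! - C(5,1)·7! + C(5,2)·6! - C(5,3)·5! + C(5,4)·4! - C(5,5)·3!
= 40320 - 25200 + 7200 - 1200 + 120 - 6
= 21234

21234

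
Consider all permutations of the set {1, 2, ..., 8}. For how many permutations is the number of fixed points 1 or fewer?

Sum C(8,i)·!(8-i) for i = 0..1:
  i=0: C(8,0)·!8 = 1·14833 = 14833
  i=1: C(8,1)·!7 = 8·1854 = 14832
Total = 29665.

29665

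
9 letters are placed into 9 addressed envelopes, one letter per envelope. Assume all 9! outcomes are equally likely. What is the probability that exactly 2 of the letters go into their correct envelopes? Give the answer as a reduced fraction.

103/560

Favorable outcomes: C(9,2)·!7 = 36·1854 = 66744.
Total outcomes: 9! = 362880.
Probability = 66744/362880 = 103/560.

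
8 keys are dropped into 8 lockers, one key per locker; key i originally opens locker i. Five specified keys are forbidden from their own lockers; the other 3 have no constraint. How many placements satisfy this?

21234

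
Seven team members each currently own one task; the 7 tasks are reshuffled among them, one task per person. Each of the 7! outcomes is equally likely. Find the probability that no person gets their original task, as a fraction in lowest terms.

103/280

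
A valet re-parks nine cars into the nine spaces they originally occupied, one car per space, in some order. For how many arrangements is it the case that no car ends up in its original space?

Use !n = n·!(n-1) + (-1)^n.
!9 = 9·14833 - 1 = 133496

133496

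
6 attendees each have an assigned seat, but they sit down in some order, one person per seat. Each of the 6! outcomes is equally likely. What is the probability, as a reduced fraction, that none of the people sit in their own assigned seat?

Favorable outcomes: !6 = 265.
Total outcomes: 6! = 720.
Probability = 265/720 = 53/144.

53/144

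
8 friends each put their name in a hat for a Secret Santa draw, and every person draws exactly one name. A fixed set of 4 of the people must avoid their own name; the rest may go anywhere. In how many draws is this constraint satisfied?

24024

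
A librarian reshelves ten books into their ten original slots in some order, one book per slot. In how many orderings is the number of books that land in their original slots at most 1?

# with exactly i fixed is C(10,i)·!(10-i); sum over i=0..1:
  i=0: C(10,0)·!10 = 1·1334961 = 1334961
  i=1: C(10,1)·!9 = 10·133496 = 1334960
Total = 2669921.

2669921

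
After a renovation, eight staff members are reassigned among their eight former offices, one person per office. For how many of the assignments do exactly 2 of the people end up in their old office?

7420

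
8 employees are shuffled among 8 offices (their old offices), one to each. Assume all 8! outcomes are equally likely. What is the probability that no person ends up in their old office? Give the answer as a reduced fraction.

2119/5760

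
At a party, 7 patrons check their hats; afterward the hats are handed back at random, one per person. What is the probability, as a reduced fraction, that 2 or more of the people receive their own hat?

Favorable outcomes: Σ_{i≥2} C(7,i)·!(7-i) = 21·44 + 35·9 + 35·2 + 21·1 + 7·0 + 1·1 = 1331.
Total outcomes: 7! = 5040.
Probability = 1331/5040 = 1331/5040.

1331/5040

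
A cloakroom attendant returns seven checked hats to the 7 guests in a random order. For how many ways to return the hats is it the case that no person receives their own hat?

1854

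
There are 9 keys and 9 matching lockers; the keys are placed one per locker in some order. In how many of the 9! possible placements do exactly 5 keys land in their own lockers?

1134

Choose which 5 of the 9 are fixed: C(9,5) = 126.
The remaining 4 must be deranged: !4 = 9.
Total: 126 × 9 = 1134.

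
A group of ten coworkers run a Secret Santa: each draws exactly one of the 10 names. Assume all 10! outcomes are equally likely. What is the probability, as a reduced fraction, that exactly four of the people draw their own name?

Favorable outcomes: C(10,4)·!6 = 210·265 = 55650.
Total outcomes: 10! = 3628800.
Probability = 55650/3628800 = 53/3456.

53/3456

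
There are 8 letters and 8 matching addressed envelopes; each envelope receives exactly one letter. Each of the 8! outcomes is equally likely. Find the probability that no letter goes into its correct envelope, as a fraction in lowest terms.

2119/5760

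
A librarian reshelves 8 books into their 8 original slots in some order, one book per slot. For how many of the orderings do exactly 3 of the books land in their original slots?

Choose which 3 of the 8 are fixed: C(8,3) = 56.
The other 5 form a derangement: !5 = 44.
Total: 56 × 44 = 2464.

2464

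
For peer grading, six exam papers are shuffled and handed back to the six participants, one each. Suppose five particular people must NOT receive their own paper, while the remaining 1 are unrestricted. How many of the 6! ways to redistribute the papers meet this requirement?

309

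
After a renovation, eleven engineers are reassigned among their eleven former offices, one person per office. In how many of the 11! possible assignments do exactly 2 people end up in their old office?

Choose which 2 of the 11 are fixed: C(11,2) = 55.
The other 9 form a derangement: !9 = 133496.
Total: 55 × 133496 = 7342280.

7342280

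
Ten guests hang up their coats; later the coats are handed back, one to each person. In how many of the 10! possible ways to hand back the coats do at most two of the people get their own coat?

3337406

# with exactly i fixed is C(10,i)·!(10-i); sum over i=0..2:
  i=0: C(10,0)·!10 = 1·1334961 = 1334961
  i=1: C(10,1)·!9 = 10·133496 = 1334960
  i=2: C(10,2)·!8 = 45·14833 = 667485
Total = 3337406.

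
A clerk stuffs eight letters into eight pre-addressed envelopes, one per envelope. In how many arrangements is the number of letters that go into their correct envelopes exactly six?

Pick the 6 fixed positions: C(8,6) = 28 ways.
The other 2 form a derangement: !2 = 1.
Total: 28 × 1 = 28.

28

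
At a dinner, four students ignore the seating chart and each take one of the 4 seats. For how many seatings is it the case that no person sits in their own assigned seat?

9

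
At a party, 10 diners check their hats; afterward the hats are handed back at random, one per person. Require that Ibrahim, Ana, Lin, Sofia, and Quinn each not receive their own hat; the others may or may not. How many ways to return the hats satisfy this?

Inclusion-exclusion on the 5 forbidden self-matches:
Σ_{j=0}^{5} (-1)^j C(5,j)(10-j)!
= C(5,0)·10! - C(5,1)·9! + C(5,2)·8! - C(5,3)·7! + C(5,4)·6! - C(5,5)·5!
= 3628800 - 1814400 + 403200 - 50400 + 3600 - 120
= 2170680

2170680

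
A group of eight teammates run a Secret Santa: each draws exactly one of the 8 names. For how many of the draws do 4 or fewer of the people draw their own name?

Sum C(8,i)·!(8-i) for i = 0..4:
  i=0: C(8,0)·!8 = 1·14833 = 14833
  i=1: C(8,1)·!7 = 8·1854 = 14832
  i=2: C(8,2)·!6 = 28·265 = 7420
  i=3: C(8,3)·!5 = 56·44 = 2464
  i=4: C(8,4)·!4 = 70·9 = 630
Total = 40179.

40179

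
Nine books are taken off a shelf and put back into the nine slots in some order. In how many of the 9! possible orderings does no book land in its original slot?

133496

!9 = 9! · Σ_{k=0}^{9} (-1)^k/k!
= 9! - 9!/1! + 9!/2! - 9!/3! + 9!/4! - 9!/5! + 9!/6! - 9!/7! + 9!/8! - 9!/9!
= 362880 - 362880 + 181440 - 60480 + 15120 - 3024 + 504 - 72 + 9 - 1
= 133496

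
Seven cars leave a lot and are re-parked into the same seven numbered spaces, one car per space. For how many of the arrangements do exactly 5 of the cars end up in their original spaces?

21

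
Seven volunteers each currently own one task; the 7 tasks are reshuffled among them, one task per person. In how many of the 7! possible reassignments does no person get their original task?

1854

Recurrence: !7 = 7·!6 + (-1)^7.
!7 = 7·265 - 1 = 1854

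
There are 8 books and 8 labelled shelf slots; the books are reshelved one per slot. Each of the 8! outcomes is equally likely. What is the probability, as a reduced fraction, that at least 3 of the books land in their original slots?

647/8064

Favorable outcomes: Σ_{i≥3} C(8,i)·!(8-i) = 56·44 + 70·9 + 56·2 + 28·1 + 8·0 + 1·1 = 3235.
Total outcomes: 8! = 40320.
Probability = 3235/40320 = 647/8064.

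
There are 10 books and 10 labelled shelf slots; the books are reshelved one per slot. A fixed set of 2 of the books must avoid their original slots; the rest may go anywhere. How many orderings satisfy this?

Let A_j be the event that the j-th constrained one is fixed. By inclusion-exclusion over the 2 events:
Σ_{j=0}^{2} (-1)^j C(2,j)(10-j)!
= C(2,0)·10! - C(2,1)·9! + C(2,2)·8!
= 3628800 - 725760 + 40320
= 2943360

2943360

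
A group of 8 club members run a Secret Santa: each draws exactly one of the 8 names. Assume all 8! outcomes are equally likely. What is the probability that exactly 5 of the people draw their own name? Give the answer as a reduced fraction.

1/360

Favorable outcomes: C(8,5)·!3 = 56·2 = 112.
Total outcomes: 8! = 40320.
Probability = 112/40320 = 1/360.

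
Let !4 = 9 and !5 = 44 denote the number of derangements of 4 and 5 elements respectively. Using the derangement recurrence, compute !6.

265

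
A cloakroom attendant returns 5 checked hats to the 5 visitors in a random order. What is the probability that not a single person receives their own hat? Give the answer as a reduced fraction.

11/30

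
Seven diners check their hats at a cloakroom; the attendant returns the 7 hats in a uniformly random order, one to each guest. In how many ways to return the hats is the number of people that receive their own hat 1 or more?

# with exactly i fixed is C(7,i)·!(7-i); sum over i=1..7:
  i=1: C(7,1)·!6 = 7·265 = 1855
  i=2: C(7,2)·!5 = 21·44 = 924
  i=3: C(7,3)·!4 = 35·9 = 315
  i=4: C(7,4)·!3 = 35·2 = 70
  i=5: C(7,5)·!2 = 21·1 = 21
  i=6: C(7,6)·!1 = 7·0 = 0
  i=7: C(7,7)·!0 = 1·1 = 1
Total = 3186.

3186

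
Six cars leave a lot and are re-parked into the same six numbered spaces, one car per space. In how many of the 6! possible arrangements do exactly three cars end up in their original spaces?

Choose which 3 of the 6 are fixed: C(6,3) = 20.
The remaining 3 must be deranged: !3 = 2.
Total: 20 × 2 = 40.

40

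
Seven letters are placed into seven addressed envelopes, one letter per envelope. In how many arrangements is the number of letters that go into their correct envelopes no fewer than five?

# with exactly i fixed is C(7,i)·!(7-i); sum over i=5..7:
  i=5: C(7,5)·!2 = 21·1 = 21
  i=6: C(7,6)·!1 = 7·0 = 0
  i=7: C(7,7)·!0 = 1·1 = 1
Total = 22.

22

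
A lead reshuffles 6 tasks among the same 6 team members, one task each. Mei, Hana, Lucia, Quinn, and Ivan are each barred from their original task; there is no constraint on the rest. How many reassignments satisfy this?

309

Let A_j be the event that the j-th constrained one is fixed. By inclusion-exclusion over the 5 events:
Σ_{j=0}^{5} (-1)^j C(5,j)(6-j)!
= C(5,0)·6! - C(5,1)·5! + C(5,2)·4! - C(5,3)·3! + C(5,4)·2! - C(5,5)·1!
= 720 - 600 + 240 - 60 + 10 - 1
= 309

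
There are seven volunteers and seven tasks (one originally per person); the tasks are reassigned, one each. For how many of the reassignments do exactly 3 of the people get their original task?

Pick the 3 fixed positions: C(7,3) = 35 ways.
The remaining 4 must be deranged: !4 = 9.
Total: 35 × 9 = 315.

315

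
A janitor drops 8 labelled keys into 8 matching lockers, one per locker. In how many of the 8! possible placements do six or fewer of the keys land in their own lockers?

40319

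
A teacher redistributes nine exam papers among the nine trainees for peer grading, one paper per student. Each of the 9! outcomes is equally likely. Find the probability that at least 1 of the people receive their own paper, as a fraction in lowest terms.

28673/45360

Favorable outcomes: Σ_{i≥1} C(9,i)·!(9-i) = 9·14833 + 36·1854 + 84·265 + 126·44 + 126·9 + 84·2 + 36·1 + 9·0 + 1·1 = 229384.
Total outcomes: 9! = 362880.
Probability = 229384/362880 = 28673/45360.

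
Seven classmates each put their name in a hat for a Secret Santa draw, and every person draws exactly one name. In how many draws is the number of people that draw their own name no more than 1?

3709

# with exactly i fixed is C(7,i)·!(7-i); sum over i=0..1:
  i=0: C(7,0)·!7 = 1·1854 = 1854
  i=1: C(7,1)·!6 = 7·265 = 1855
Total = 3709.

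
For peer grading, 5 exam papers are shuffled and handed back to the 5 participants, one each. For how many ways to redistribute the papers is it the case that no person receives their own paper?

44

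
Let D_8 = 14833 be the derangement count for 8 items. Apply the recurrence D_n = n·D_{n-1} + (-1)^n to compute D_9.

133496

D_9 = 9·14833 - 1 = 133496.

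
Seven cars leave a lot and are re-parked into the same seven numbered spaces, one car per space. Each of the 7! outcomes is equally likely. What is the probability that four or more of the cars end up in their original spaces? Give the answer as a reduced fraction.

Favorable outcomes: Σ_{i≥4} C(7,i)·!(7-i) = 35·2 + 21·1 + 7·0 + 1·1 = 92.
Total outcomes: 7! = 5040.
Probability = 92/5040 = 23/1260.

23/1260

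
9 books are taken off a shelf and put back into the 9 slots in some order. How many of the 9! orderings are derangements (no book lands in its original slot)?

133496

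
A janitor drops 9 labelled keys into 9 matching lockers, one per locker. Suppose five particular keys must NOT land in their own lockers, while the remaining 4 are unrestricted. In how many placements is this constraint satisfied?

205056

Let A_j be the event that the j-th constrained one is fixed. By inclusion-exclusion over the 5 events:
Σ_{j=0}^{5} (-1)^j C(5,j)(9-j)!
= C(5,0)·9! - C(5,1)·8! + C(5,2)·7! - C(5,3)·6! + C(5,4)·5! - C(5,5)·4!
= 362880 - 201600 + 50400 - 7200 + 600 - 24
= 205056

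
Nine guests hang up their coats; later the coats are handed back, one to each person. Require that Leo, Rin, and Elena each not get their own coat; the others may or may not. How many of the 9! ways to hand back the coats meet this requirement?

Inclusion-exclusion on the 3 forbidden self-matches:
Σ_{j=0}^{3} (-1)^j C(3,j)(9-j)!
= C(3,0)·9! - C(3,1)·8! + C(3,2)·7! - C(3,3)·6!
= 362880 - 120960 + 15120 - 720
= 256320

256320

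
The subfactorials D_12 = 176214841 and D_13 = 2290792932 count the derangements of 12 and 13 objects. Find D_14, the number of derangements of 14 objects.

D_14 = (14-1)·(D_13 + D_12) = 13·(2290792932 + 176214841) = 13·2467007773 = 32071101049.

32071101049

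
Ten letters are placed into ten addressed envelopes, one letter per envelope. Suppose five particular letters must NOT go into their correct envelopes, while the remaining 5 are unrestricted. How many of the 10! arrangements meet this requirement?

2170680

Let A_j be the event that the j-th constrained one is fixed. By inclusion-exclusion over the 5 events:
Σ_{j=0}^{5} (-1)^j C(5,j)(10-j)!
= C(5,0)·10! - C(5,1)·9! + C(5,2)·8! - C(5,3)·7! + C(5,4)·6! - C(5,5)·5!
= 3628800 - 1814400 + 403200 - 50400 + 3600 - 120
= 2170680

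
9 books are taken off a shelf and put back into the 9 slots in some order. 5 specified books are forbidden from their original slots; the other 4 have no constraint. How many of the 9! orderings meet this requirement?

205056

Inclusion-exclusion on the 5 forbidden self-matches:
Σ_{j=0}^{5} (-1)^j C(5,j)(9-j)!
= C(5,0)·9! - C(5,1)·8! + C(5,2)·7! - C(5,3)·6! + C(5,4)·5! - C(5,5)·4!
= 362880 - 201600 + 50400 - 7200 + 600 - 24
= 205056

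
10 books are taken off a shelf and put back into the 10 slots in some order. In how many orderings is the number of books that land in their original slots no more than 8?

# with exactly i fixed is C(10,i)·!(10-i); sum over i=0..8:
  i=0: C(10,0)·!10 = 1·1334961 = 1334961
  i=1: C(10,1)·!9 = 10·133496 = 1334960
  i=2: C(10,2)·!8 = 45·14833 = 667485
  i=3: C(10,3)·!7 = 120·1854 = 222480
  i=4: C(10,4)·!6 = 210·265 = 55650
  i=5: C(10,5)·!5 = 252·44 = 11088
  i=6: C(10,6)·!4 = 210·9 = 1890
  i=7: C(10,7)·!3 = 120·2 = 240
  i=8: C(10,8)·!2 = 45·1 = 45
Total = 3628799.

3628799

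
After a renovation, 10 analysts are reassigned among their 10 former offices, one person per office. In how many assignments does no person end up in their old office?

By inclusion-exclusion, !10 = Σ (-1)^k · 10!/k! for k=0..10
= 10! - 10!/1! + 10!/2! - 10!/3! + 10!/4! - 10!/5! + 10!/6! - 10!/7! + 10!/8! - 10!/9! + 10!/10!
= 3628800 - 3628800 + 1814400 - 604800 + 151200 - 30240 + 5040 - 720 + 90 - 10 + 1
= 1334961

1334961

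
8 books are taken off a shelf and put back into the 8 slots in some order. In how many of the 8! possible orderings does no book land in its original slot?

14833

The number of derangements of 8 is !8 = Σ_{k=0}^{8} (-1)^k·8!/k!
= 8! - 8!/1! + 8!/2! - 8!/3! + 8!/4! - 8!/5! + 8!/6! - 8!/7! + 8!/8!
= 40320 - 40320 + 20160 - 6720 + 1680 - 336 + 56 - 8 + 1
= 14833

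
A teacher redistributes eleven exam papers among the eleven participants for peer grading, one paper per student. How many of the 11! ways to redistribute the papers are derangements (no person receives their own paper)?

14684570

The subfactorial !11 = [11!/e] (nearest integer).
11! = 39916800, and 39916800/e ≈ 14684570.08, so !11 = 14684570.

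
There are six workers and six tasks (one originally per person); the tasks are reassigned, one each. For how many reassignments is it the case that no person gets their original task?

265

!6 = 6! · Σ_{k=0}^{6} (-1)^k/k!
= 6! - 6!/1! + 6!/2! - 6!/3! + 6!/4! - 6!/5! + 6!/6!
= 720 - 720 + 360 - 120 + 30 - 6 + 1
= 265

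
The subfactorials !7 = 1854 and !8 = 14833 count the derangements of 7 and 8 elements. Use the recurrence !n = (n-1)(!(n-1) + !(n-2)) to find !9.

133496

!9 = (9-1)·(!8 + !7) = 8·(14833 + 1854) = 8·16687 = 133496.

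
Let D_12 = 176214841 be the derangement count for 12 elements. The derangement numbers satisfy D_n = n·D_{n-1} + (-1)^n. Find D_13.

2290792932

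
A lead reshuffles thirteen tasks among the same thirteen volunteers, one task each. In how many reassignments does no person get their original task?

2290792932

Use !n = (n-1)(!(n-1) + !(n-2)).
!13 = 12·(176214841 + 14684570) = 12·190899411 = 2290792932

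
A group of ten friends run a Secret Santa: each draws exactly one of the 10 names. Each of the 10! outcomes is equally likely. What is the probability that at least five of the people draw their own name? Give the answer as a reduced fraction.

829/226800

Favorable outcomes: Σ_{i≥5} C(10,i)·!(10-i) = 252·44 + 210·9 + 120·2 + 45·1 + 10·0 + 1·1 = 13264.
Total outcomes: 10! = 3628800.
Probability = 13264/3628800 = 829/226800.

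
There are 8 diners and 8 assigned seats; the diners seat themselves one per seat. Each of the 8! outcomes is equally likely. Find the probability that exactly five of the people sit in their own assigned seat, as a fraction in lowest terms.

Favorable outcomes: C(8,5)·!3 = 56·2 = 112.
Total outcomes: 8! = 40320.
Probability = 112/40320 = 1/360.

1/360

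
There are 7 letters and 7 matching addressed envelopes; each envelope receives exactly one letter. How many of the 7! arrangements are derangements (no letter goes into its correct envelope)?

1854

Recurrence: !7 = 6·(!6 + !5).
!7 = 6·(265 + 44) = 6·309 = 1854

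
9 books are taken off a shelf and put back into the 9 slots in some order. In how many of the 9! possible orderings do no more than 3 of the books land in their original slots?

355997

Sum C(9,i)·!(9-i) for i = 0..3:
  i=0: C(9,0)·!9 = 1·133496 = 133496
  i=1: C(9,1)·!8 = 9·14833 = 133497
  i=2: C(9,2)·!7 = 36·1854 = 66744
  i=3: C(9,3)·!6 = 84·265 = 22260
Total = 355997.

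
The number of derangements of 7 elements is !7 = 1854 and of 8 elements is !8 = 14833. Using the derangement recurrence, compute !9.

!9 = (9-1)·(!8 + !7) = 8·(14833 + 1854) = 8·16687 = 133496.

133496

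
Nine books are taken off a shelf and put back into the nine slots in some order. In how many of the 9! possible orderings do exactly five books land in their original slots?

1134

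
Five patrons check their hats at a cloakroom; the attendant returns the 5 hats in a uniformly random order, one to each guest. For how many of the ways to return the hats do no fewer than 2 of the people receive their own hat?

# with exactly i fixed is C(5,i)·!(5-i); sum over i=2..5:
  i=2: C(5,2)·!3 = 10·2 = 20
  i=3: C(5,3)·!2 = 10·1 = 10
  i=4: C(5,4)·!1 = 5·0 = 0
  i=5: C(5,5)·!0 = 1·1 = 1
Total = 31.

31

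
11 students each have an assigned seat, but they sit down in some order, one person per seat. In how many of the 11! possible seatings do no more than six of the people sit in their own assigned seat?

39913444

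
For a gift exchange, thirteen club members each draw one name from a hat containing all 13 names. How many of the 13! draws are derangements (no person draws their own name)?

By inclusion-exclusion, !13 = Σ (-1)^k · 13!/k! for k=0..13
= 13! - 13!/1! + 13!/2! - 13!/3! + 13!/4! - 13!/5! + 13!/6! - 13!/7! + 13!/8! - 13!/9! + 13!/10! - 13!/11! + 13!/12! - 13!/13!
= 6227020800 - 6227020800 + 3113510400 - 1037836800 + 259459200 - 51891840 + 8648640 - 1235520 + 154440 - 17160 + 1716 - 156 + 13 - 1
= 2290792932

2290792932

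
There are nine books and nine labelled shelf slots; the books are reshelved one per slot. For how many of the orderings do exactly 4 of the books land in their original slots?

5544

Pick the 4 fixed positions: C(9,4) = 126 ways.
The other 5 form a derangement: !5 = 44.
Total: 126 × 44 = 5544.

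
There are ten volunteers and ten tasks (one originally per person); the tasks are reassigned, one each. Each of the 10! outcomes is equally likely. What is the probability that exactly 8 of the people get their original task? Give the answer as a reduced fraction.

1/80640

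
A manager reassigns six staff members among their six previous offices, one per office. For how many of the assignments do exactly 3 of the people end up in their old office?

40

Choose which 3 of the 6 are fixed: C(6,3) = 20.
The remaining 3 must be deranged: !3 = 2.
Total: 20 × 2 = 40.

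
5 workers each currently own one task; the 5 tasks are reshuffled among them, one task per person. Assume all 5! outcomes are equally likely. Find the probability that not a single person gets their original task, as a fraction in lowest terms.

11/30

Favorable outcomes: !5 = 44.
Total outcomes: 5! = 120.
Probability = 44/120 = 11/30.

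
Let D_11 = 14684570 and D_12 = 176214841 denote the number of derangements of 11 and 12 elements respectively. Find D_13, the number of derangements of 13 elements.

2290792932

D_13 = (13-1)·(D_12 + D_11) = 12·(176214841 + 14684570) = 12·190899411 = 2290792932.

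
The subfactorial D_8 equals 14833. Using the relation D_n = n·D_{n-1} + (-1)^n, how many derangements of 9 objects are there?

D_9 = 9·14833 - 1 = 133496.

133496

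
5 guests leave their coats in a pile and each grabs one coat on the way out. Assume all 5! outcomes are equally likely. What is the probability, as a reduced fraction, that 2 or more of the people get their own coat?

31/120

Favorable outcomes: Σ_{i≥2} C(5,i)·!(5-i) = 10·2 + 10·1 + 5·0 + 1·1 = 31.
Total outcomes: 5! = 120.
Probability = 31/120 = 31/120.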